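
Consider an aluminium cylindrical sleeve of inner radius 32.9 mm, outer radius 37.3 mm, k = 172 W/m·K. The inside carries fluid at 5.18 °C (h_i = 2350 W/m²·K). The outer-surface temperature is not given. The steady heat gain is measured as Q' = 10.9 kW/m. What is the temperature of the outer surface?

Series resistances:
  R'_conv,in = 1/(2πr h) = 1/(2π·0.0329·2350) = 0.002059 m·K/W
  R'_aluminium = ln(0.0373/0.0329)/(2πk) = 0.1255/(2π·172) = 1.161×10^-4 m·K/W
ΣR = 0.002175 m·K/W
ΔT = Q'·ΣR = 10900 × 0.002175 = 23.71 K
Heat flows inward, so T_out = T_in + ΔT = 5.18 + 23.71 = 28.9 °C

T_out = 28.9 °C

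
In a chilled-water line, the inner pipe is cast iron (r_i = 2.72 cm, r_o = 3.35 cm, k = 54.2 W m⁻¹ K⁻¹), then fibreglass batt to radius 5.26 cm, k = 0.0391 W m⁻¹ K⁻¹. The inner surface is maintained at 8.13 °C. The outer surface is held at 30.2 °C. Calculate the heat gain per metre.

Q' = 12.0 W/m

Resistance network (inner→outer):
  R'_cast iron = ln(0.0335/0.0272)/(2πk) = 0.2083/(2π·54.2) = 6.117×10^-4 m·K/W
  R'_fibreglass batt = ln(0.0526/0.0335)/(2πk) = 0.4512/(2π·0.0391) = 1.836 m·K/W
ΣR = 6.117×10^-4 + 1.836 = 1.837 m·K/W
Q' = ΔT/ΣR = (8.13 °C − 30.2 °C)/1.837 = -12.0 W/m
(Negative Q' ⇒ heat flows inward; heat gain = 12.0 W/m.)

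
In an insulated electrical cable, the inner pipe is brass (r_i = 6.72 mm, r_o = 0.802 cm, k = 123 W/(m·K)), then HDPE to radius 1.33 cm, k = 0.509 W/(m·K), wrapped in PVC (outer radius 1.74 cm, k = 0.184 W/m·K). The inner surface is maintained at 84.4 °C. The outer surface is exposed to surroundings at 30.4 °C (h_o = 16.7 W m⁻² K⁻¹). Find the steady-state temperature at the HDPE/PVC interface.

Resistance network (inner→outer):
  R'_brass = ln(0.00802/0.00672)/(2πk) = 0.1769/(2π·123) = 2.288×10^-4 m·K/W
  R'_HDPE = ln(0.0133/0.00802)/(2πk) = 0.5058/(2π·0.509) = 0.1582 m·K/W
  R'_PVC = ln(0.0174/0.0133)/(2πk) = 0.2687/(2π·0.184) = 0.2324 m·K/W
  R'_conv,out = 1/(2πr h) = 1/(2π·0.0174·16.7) = 0.5477 m·K/W
ΣR = 2.288×10^-4 + 0.1582 + 0.2324 + 0.5477 = 0.9385 m·K/W
Q' = ΔT/ΣR = (84.4 °C − 30.4 °C)/0.9385 = 57.54 W/m
From the inner boundary to the HDPE/PVC interface, ΣR_partial = 0.1584 m·K/W.
T_interface = T_in − Q'·ΣR_partial = 84.4 °C − (57.54)(0.1584) = 75.3 °C

T = 75.3 °C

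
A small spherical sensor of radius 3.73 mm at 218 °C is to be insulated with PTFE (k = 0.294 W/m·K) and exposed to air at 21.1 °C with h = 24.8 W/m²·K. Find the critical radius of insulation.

For a sphere, r_cr = 2k_ins/h = 2·0.294/24.8 = 0.0237 m = 2.37 cm

r_cr = 2.37 cm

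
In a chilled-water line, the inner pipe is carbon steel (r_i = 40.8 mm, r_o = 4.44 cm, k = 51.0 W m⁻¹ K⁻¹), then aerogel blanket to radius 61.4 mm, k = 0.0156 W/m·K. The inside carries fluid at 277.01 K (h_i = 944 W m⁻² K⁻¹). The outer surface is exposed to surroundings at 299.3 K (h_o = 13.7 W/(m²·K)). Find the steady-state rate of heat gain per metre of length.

Resistance network (inner→outer):
  R'_conv,in = 1/(2πr h) = 1/(2π·0.0408·944) = 0.004132 m·K/W
  R'_carbon steel = ln(0.0444/0.0408)/(2πk) = 0.08456/(2π·51.0) = 2.639×10^-4 m·K/W
  R'_aerogel blanket = ln(0.0614/0.0444)/(2πk) = 0.3242/(2π·0.0156) = 3.307 m·K/W
  R'_conv,out = 1/(2πr h) = 1/(2π·0.0614·13.7) = 0.1892 m·K/W
ΣR = 0.004132 + 2.639×10^-4 + 3.307 + 0.1892 = 3.501 m·K/W
Q' = ΔT/ΣR = (277.01 K − 299.3 K)/3.501 = -6.37 W/m
(Negative Q' ⇒ heat flows inward; heat gain = 6.37 W/m.)

Q' = 6.37 W/m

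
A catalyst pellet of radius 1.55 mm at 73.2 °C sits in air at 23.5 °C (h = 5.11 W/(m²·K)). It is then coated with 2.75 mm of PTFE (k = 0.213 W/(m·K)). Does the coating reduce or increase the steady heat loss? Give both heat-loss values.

increases: 0.00767 → 0.0499 W

Critical radius for a sphere: r_cr = 2k/h = 0.0834 m = 8.34 cm.
Outer radius after coating: r₂ = 0.00155 + 0.00275 = 0.00430 m.
Since r₁ < r_cr and r₂ ≤ r_cr, the coating moves toward the maximum at r_cr — heat loss rises.
Bare: R = 1/(4πr₁²h) = 6482 K/W; Q = 49.7/6482 = 0.00767 W.
Coated: R = R_cond + R_conv = 996.4 K/W; Q = 49.7/996.4 = 0.0499 W.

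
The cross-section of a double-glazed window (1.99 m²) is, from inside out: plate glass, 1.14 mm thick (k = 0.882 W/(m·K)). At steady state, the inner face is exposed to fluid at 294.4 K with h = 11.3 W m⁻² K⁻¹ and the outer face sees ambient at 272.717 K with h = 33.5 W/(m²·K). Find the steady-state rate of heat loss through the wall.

Resistance network (inner→outer):
  R_conv,in = 1/(hA) = 1/(11.3·1.99) = 0.04447 K/W
  R_plate glass = L/(kA) = 0.00114/(0.882·1.99) = 6.495×10^-4 K/W
  R_conv,out = 1/(hA) = 1/(33.5·1.99) = 0.01500 K/W
ΣR = 0.04447 + 6.495×10^-4 + 0.01500 = 0.06012 K/W
Q = ΔT/ΣR = (294.4 K − 272.717 K)/0.06012 = 361 W

Q = 361 W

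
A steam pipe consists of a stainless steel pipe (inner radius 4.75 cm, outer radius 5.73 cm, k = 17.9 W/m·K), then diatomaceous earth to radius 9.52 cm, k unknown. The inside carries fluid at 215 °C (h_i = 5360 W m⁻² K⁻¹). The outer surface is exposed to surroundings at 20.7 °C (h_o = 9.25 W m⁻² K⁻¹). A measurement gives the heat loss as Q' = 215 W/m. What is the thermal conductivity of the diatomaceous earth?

ΣR = ΔT/Q' = |215 − 20.7|/215 = 0.9037 m·K/W
Known resistances:
  R'_conv,in = 1/(2πr h) = 1/(2π·0.0475·5360) = 6.251×10^-4 m·K/W
  R'_stainless steel = ln(0.0573/0.0475)/(2πk) = 0.1876/(2π·17.9) = 0.001668 m·K/W
  R'_conv,out = 1/(2πr h) = 1/(2π·0.0952·9.25) = 0.1807 m·K/W
R_diatomaceous earth = ΣR − ΣR_known = 0.9037 − 0.1830 = 0.7207 m·K/W
ln(r₂/r₁)/(2πk) = 0.7207 ⇒ k = 0.5077/(2π·0.7207) = 0.112 W/m·K

k = 0.112 W/m·K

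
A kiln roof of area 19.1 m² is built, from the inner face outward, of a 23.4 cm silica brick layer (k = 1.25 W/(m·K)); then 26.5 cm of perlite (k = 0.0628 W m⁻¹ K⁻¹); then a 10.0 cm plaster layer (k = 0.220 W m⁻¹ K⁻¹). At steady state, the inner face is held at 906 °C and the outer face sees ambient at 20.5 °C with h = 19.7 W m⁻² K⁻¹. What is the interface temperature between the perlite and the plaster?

T = 112 °C

Resistance network (inner→outer):
  R_silica brick = L/(kA) = 0.234/(1.25·19.1) = 0.009801 K/W
  R_perlite = L/(kA) = 0.265/(0.0628·19.1) = 0.2209 K/W
  R_plaster = L/(kA) = 0.100/(0.220·19.1) = 0.02380 K/W
  R_conv,out = 1/(hA) = 1/(19.7·19.1) = 0.002658 K/W
ΣR = 0.009801 + 0.2209 + 0.02380 + 0.002658 = 0.2572 K/W
Q = ΔT/ΣR = (906 °C − 20.5 °C)/0.2572 = 3443 W
From the inner boundary to the perlite/plaster interface, ΣR_partial = 0.2307 K/W.
T_interface = T_in − Q·ΣR_partial = 906 °C − (3443)(0.2307) = 112 °C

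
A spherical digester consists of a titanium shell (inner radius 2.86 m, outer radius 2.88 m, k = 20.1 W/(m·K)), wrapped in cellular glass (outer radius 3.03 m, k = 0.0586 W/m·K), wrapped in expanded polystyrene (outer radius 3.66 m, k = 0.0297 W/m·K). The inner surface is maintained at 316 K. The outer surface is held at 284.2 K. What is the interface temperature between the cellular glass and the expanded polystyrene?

Series thermal resistances, inner to outer:
  R_titanium = (1/2.86 − 1/2.88)/(4πk) = 0.002428/(4π·20.1) = 9.613×10^-6 K/W
  R_cellular glass = (1/2.88 − 1/3.03)/(4πk) = 0.01719/(4π·0.0586) = 0.02334 K/W
  R_expanded polystyrene = (1/3.03 − 1/3.66)/(4πk) = 0.05681/(4π·0.0297) = 0.1522 K/W
ΣR = 9.613×10^-6 + 0.02334 + 0.1522 = 0.1755 K/W
Q = ΔT/ΣR = (316 K − 284.2 K)/0.1755 = 181.2 W
From the inner boundary to the cellular glass/expanded polystyrene interface, ΣR_partial = 0.02335 K/W.
T_interface = T_in − Q·ΣR_partial = 316 K − (181.2)(0.02335) = 311.8 K

T = 311.8 K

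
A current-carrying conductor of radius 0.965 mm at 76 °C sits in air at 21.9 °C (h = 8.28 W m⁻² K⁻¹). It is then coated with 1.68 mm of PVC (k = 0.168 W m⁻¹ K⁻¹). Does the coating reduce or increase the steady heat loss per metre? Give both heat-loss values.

increases: 2.72 → 6.58 W/m

Critical radius for a cylinder: r_cr = k/h = 0.0203 m = 2.03 cm.
Outer radius after coating: r₂ = 9.65×10^-4 + 0.00168 = 0.002645 m.
Since r₁ < r_cr and r₂ ≤ r_cr, the coating moves toward the maximum at r_cr — heat loss rises.
Bare: R = 1/(2πr₁h) = 19.92 m·K/W; Q = 54.1/19.92 = 2.72 W/m.
Coated: R = R_cond + R_conv = 8.222 m·K/W; Q = 54.1/8.222 = 6.58 W/m.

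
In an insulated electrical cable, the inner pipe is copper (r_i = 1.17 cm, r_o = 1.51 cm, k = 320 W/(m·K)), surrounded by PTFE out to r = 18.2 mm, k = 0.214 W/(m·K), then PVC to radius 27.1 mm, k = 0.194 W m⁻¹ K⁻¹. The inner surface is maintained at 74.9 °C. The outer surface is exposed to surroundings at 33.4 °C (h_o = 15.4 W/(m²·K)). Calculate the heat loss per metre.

Q' = 49.0 W/m

Treat each layer as a resistance in series:
  R'_copper = ln(0.0151/0.0117)/(2πk) = 0.2551/(2π·320) = 1.269×10^-4 m·K/W
  R'_PTFE = ln(0.0182/0.0151)/(2πk) = 0.1867/(2π·0.214) = 0.1389 m·K/W
  R'_PVC = ln(0.0271/0.0182)/(2πk) = 0.3981/(2π·0.194) = 0.3266 m·K/W
  R'_conv,out = 1/(2πr h) = 1/(2π·0.0271·15.4) = 0.3814 m·K/W
ΣR = 1.269×10^-4 + 0.1389 + 0.3266 + 0.3814 = 0.8470 m·K/W
Q' = ΔT/ΣR = (74.9 °C − 33.4 °C)/0.8470 = 49.0 W/m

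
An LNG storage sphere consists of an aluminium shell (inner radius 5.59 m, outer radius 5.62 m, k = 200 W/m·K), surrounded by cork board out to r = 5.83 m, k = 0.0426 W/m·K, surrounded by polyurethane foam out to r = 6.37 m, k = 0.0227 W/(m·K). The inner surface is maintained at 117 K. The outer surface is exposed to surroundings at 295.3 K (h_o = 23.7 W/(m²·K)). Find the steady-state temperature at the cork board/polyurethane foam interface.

T = 151 K

Treat each layer as a resistance in series:
  R_aluminium = (1/5.59 − 1/5.62)/(4πk) = 9.549×10^-4/(4π·200) = 3.800×10^-7 K/W
  R_cork board = (1/5.62 − 1/5.83)/(4πk) = 0.006409/(4π·0.0426) = 0.01197 K/W
  R_polyurethane foam = (1/5.83 − 1/6.37)/(4πk) = 0.01454/(4π·0.0227) = 0.05097 K/W
  R_conv,out = 1/(4πr²h) = 1/(4π·6.37²·23.7) = 8.275×10^-5 K/W
ΣR = 3.800×10^-7 + 0.01197 + 0.05097 + 8.275×10^-5 = 0.06302 K/W
Q = ΔT/ΣR = (117 K − 295.3 K)/0.06302 = -2829 W
From the inner boundary to the cork board/polyurethane foam interface, ΣR_partial = 0.01197 K/W.
T_interface = T_in − Q·ΣR_partial = 117 K − (-2829)(0.01197) = 151 K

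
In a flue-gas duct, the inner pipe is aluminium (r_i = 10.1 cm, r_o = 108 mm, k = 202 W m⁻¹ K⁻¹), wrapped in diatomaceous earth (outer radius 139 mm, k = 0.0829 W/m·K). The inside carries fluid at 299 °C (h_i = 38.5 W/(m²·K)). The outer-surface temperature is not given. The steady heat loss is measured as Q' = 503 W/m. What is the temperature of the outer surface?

T_out = 34.7 °C

Sum the resistances:
  R'_conv,in = 1/(2πr h) = 1/(2π·0.101·38.5) = 0.04093 m·K/W
  R'_aluminium = ln(0.108/0.101)/(2πk) = 0.06701/(2π·202) = 5.280×10^-5 m·K/W
  R'_diatomaceous earth = ln(0.139/0.108)/(2πk) = 0.2523/(2π·0.0829) = 0.4845 m·K/W
ΣR = 0.5254 m·K/W
ΔT = Q'·ΣR = 503 × 0.5254 = 264.3 K
Heat flows outward, so T_out = T_in − ΔT = 299 − 264.3 = 34.7 °C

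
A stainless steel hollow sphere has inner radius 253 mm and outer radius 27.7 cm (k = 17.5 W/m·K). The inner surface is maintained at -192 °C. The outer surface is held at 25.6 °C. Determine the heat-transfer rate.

Q = 4πk·ΔT/(1/r₁ − 1/r₂) = 4π × 17.5 × 217.6 / (1/0.253 − 1/0.277) = 1.40×10^5 W

Q = 1.40×10^5 W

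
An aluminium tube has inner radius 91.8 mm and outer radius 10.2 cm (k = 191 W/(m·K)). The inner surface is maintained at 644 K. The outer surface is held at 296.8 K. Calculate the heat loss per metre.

Q' = 3950 kW/m

Q' = 2πk·ΔT/ln(r₂/r₁) = 2π × 191 × 347.2 / ln(0.102/0.0918) = 3.95×10^6 W/m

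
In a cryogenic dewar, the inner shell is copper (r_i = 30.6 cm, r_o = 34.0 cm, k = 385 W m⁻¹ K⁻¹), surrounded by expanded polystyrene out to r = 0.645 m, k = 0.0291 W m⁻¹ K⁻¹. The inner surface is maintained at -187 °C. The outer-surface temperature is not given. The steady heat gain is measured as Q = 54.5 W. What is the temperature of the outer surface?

T_out = 20.3 °C

Series resistances:
  R_copper = (1/0.306 − 1/0.340)/(4πk) = 0.3268/(4π·385) = 6.755×10^-5 K/W
  R_expanded polystyrene = (1/0.340 − 1/0.645)/(4πk) = 1.391/(4π·0.0291) = 3.803 K/W
ΣR = 3.803 K/W
ΔT = Q·ΣR = 54.5 × 3.803 = 207.3 K
Heat flows inward, so T_out = T_in + ΔT = -187 + 207.3 = 20.3 °C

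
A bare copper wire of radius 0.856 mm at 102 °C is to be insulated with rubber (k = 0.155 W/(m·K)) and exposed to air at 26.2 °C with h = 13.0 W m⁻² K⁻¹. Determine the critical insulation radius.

For a cylinder, r_cr = k_ins/h = 0.155/13.0 = 0.0119 m = 1.19 cm

r_cr = 1.19 cm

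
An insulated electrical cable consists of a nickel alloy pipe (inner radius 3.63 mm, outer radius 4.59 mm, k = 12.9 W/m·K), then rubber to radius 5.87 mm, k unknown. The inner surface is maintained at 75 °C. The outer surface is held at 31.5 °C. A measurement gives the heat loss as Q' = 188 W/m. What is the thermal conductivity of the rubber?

ΣR = ΔT/Q' = |75 − 31.5|/188 = 0.2314 m·K/W
Known resistances:
  R'_nickel alloy = ln(0.00459/0.00363)/(2πk) = 0.2346/(2π·12.9) = 0.002895 m·K/W
R_rubber = ΣR − ΣR_known = 0.2314 − 0.002895 = 0.2285 m·K/W
ln(r₂/r₁)/(2πk) = 0.2285 ⇒ k = 0.2460/(2π·0.2285) = 0.171 W/m·K

k = 0.171 W/m·K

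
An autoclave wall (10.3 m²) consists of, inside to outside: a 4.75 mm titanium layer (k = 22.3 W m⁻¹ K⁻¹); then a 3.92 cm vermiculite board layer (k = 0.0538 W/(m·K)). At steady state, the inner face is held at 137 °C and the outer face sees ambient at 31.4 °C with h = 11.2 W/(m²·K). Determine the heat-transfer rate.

Q = 1330 W

Series thermal resistances, inner to outer:
  R_titanium = L/(kA) = 0.00475/(22.3·10.3) = 2.068×10^-5 K/W
  R_vermiculite board = L/(kA) = 0.0392/(0.0538·10.3) = 0.07074 K/W
  R_conv,out = 1/(hA) = 1/(11.2·10.3) = 0.008669 K/W
ΣR = 2.068×10^-5 + 0.07074 + 0.008669 = 0.07943 K/W
Q = ΔT/ΣR = (137 °C − 31.4 °C)/0.07943 = 1330 W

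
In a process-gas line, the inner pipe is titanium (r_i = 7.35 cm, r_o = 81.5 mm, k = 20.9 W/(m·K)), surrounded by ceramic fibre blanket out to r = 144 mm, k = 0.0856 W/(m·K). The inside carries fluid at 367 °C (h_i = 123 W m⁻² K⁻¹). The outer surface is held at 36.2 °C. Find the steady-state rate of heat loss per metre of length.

Treat each layer as a resistance in series:
  R'_conv,in = 1/(2πr h) = 1/(2π·0.0735·123) = 0.01760 m·K/W
  R'_titanium = ln(0.0815/0.0735)/(2πk) = 0.1033/(2π·20.9) = 7.868×10^-4 m·K/W
  R'_ceramic fibre blanket = ln(0.144/0.0815)/(2πk) = 0.5692/(2π·0.0856) = 1.058 m·K/W
ΣR = 0.01760 + 7.868×10^-4 + 1.058 = 1.076 m·K/W
Q' = ΔT/ΣR = (367 °C − 36.2 °C)/1.076 = 307 W/m

Q' = 307 W/m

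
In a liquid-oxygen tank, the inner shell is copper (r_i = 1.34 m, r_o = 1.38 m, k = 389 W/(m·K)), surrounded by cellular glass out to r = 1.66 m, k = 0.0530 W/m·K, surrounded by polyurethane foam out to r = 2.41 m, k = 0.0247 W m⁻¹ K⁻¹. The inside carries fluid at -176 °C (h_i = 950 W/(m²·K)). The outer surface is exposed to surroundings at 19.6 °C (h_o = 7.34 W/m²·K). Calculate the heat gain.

Series thermal resistances, inner to outer:
  R_conv,in = 1/(4πr²h) = 1/(4π·1.34²·950) = 4.665×10^-5 K/W
  R_copper = (1/1.34 − 1/1.38)/(4πk) = 0.02163/(4π·389) = 4.425×10^-6 K/W
  R_cellular glass = (1/1.38 − 1/1.66)/(4πk) = 0.1222/(4π·0.0530) = 0.1835 K/W
  R_polyurethane foam = (1/1.66 − 1/2.41)/(4πk) = 0.1875/(4π·0.0247) = 0.6040 K/W
  R_conv,out = 1/(4πr²h) = 1/(4π·2.41²·7.34) = 0.001867 K/W
ΣR = 4.665×10^-5 + 4.425×10^-6 + 0.1835 + 0.6040 + 0.001867 = 0.7894 K/W
Q = ΔT/ΣR = (-176 °C − 19.6 °C)/0.7894 = -248 W
(Negative Q ⇒ heat flows inward; heat gain = 248 W.)

Q = 248 W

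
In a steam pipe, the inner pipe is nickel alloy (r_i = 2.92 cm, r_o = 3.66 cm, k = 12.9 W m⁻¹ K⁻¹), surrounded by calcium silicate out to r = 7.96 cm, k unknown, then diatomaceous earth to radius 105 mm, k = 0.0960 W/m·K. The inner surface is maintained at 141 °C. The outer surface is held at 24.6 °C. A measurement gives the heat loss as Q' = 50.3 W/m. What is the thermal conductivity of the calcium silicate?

k = 0.0668 W/m·K

ΣR = ΔT/Q' = |141 − 24.6|/50.3 = 2.314 m·K/W
Known resistances:
  R'_nickel alloy = ln(0.0366/0.0292)/(2πk) = 0.2259/(2π·12.9) = 0.002787 m·K/W
  R'_diatomaceous earth = ln(0.105/0.0796)/(2πk) = 0.2769/(2π·0.0960) = 0.4591 m·K/W
R_calcium silicate = ΣR − ΣR_known = 2.314 − 0.4619 = 1.852 m·K/W
ln(r₂/r₁)/(2πk) = 1.852 ⇒ k = 0.7770/(2π·1.852) = 0.0668 W/m·K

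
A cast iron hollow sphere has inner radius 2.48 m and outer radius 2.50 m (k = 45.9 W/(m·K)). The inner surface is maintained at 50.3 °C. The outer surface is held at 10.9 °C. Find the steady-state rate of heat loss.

Q = 4πk·ΔT/(1/r₁ − 1/r₂) = 4π × 45.9 × 39.4 / (1/2.48 − 1/2.50) = 7.04×10^6 W

Q = 7.04×10^6 W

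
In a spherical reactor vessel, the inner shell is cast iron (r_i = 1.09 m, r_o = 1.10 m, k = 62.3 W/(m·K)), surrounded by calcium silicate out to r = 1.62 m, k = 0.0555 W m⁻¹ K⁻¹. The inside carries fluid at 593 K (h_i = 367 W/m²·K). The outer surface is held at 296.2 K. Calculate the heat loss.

Q = 709 W

Treat each layer as a resistance in series:
  R_conv,in = 1/(4πr²h) = 1/(4π·1.09²·367) = 1.825×10^-4 K/W
  R_cast iron = (1/1.09 − 1/1.10)/(4πk) = 0.008340/(4π·62.3) = 1.065×10^-5 K/W
  R_calcium silicate = (1/1.10 − 1/1.62)/(4πk) = 0.2918/(4π·0.0555) = 0.4184 K/W
ΣR = 1.825×10^-4 + 1.065×10^-5 + 0.4184 = 0.4186 K/W
Q = ΔT/ΣR = (593 K − 296.2 K)/0.4186 = 709 W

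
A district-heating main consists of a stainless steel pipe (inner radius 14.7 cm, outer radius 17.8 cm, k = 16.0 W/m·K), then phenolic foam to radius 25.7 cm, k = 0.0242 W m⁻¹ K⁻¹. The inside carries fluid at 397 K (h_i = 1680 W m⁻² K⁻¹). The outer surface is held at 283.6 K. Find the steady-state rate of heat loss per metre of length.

Treat each layer as a resistance in series:
  R'_conv,in = 1/(2πr h) = 1/(2π·0.147·1680) = 6.445×10^-4 m·K/W
  R'_stainless steel = ln(0.178/0.147)/(2πk) = 0.1914/(2π·16.0) = 0.001903 m·K/W
  R'_phenolic foam = ln(0.257/0.178)/(2πk) = 0.3673/(2π·0.0242) = 2.416 m·K/W
ΣR = 6.445×10^-4 + 0.001903 + 2.416 = 2.419 m·K/W
Q' = ΔT/ΣR = (397 K − 283.6 K)/2.419 = 46.9 W/m

Q' = 46.9 W/m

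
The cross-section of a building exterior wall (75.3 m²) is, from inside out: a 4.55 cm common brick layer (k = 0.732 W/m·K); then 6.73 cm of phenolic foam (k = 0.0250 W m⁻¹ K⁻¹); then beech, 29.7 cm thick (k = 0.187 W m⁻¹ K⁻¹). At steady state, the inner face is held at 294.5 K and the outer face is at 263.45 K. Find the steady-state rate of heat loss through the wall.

Series thermal resistances, inner to outer:
  R_common brick = L/(kA) = 0.0455/(0.732·75.3) = 8.255×10^-4 K/W
  R_phenolic foam = L/(kA) = 0.0673/(0.0250·75.3) = 0.03575 K/W
  R_beech = L/(kA) = 0.297/(0.187·75.3) = 0.02109 K/W
ΣR = 8.255×10^-4 + 0.03575 + 0.02109 = 0.05767 K/W
Q = ΔT/ΣR = (294.5 K − 263.45 K)/0.05767 = 538 W

Q = 538 W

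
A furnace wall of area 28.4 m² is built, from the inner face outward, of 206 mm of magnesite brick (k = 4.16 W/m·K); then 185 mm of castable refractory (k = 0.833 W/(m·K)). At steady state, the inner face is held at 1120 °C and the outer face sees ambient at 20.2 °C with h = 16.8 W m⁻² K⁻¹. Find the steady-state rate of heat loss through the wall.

Series thermal resistances, inner to outer:
  R_magnesite brick = L/(kA) = 0.206/(4.16·28.4) = 0.001744 K/W
  R_castable refractory = L/(kA) = 0.185/(0.833·28.4) = 0.007820 K/W
  R_conv,out = 1/(hA) = 1/(16.8·28.4) = 0.002096 K/W
ΣR = 0.001744 + 0.007820 + 0.002096 = 0.01166 K/W
Q = ΔT/ΣR = (1120 °C − 20.2 °C)/0.01166 = 94300 W

Q = 94300 W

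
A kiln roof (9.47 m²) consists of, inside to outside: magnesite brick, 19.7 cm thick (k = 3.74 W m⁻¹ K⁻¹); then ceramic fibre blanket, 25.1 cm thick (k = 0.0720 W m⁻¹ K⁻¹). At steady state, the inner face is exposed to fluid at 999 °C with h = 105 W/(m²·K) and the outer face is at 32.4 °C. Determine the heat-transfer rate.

Q = 2580 W

Series thermal resistances, inner to outer:
  R_conv,in = 1/(hA) = 1/(105·9.47) = 0.001006 K/W
  R_magnesite brick = L/(kA) = 0.197/(3.74·9.47) = 0.005562 K/W
  R_ceramic fibre blanket = L/(kA) = 0.251/(0.0720·9.47) = 0.3681 K/W
ΣR = 0.001006 + 0.005562 + 0.3681 = 0.3747 K/W
Q = ΔT/ΣR = (999 °C − 32.4 °C)/0.3747 = 2580 W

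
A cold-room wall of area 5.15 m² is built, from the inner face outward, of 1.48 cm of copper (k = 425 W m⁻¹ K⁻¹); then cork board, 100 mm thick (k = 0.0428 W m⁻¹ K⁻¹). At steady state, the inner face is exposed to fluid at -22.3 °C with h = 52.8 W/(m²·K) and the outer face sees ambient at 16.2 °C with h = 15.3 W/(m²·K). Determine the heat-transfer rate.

Q = 81.9 W

Resistance network (inner→outer):
  R_conv,in = 1/(hA) = 1/(52.8·5.15) = 0.003678 K/W
  R_copper = L/(kA) = 0.0148/(425·5.15) = 6.762×10^-6 K/W
  R_cork board = L/(kA) = 0.100/(0.0428·5.15) = 0.4537 K/W
  R_conv,out = 1/(hA) = 1/(15.3·5.15) = 0.01269 K/W
ΣR = 0.003678 + 6.762×10^-6 + 0.4537 + 0.01269 = 0.4701 K/W
Q = ΔT/ΣR = (-22.3 °C − 16.2 °C)/0.4701 = -81.9 W
(Negative Q ⇒ heat flows inward; heat gain = 81.9 W.)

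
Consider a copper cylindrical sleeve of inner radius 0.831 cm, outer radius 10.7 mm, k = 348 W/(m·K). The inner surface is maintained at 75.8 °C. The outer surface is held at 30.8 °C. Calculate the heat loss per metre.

Q' = 3.89×10^5 W/m

Q' = 2πk·ΔT/ln(r₂/r₁) = 2π × 348 × 45 / ln(0.0107/0.00831) = 3.89×10^5 W/m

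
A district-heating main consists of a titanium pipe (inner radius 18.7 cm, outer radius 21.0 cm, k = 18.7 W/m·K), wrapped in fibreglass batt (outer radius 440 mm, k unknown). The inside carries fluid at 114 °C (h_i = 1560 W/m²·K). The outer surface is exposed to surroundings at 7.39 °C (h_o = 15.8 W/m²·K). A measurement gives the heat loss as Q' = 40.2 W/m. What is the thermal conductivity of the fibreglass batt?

ΣR = ΔT/Q' = |114 − 7.39|/40.2 = 2.652 m·K/W
Known resistances:
  R'_conv,in = 1/(2πr h) = 1/(2π·0.187·1560) = 5.456×10^-4 m·K/W
  R'_titanium = ln(0.210/0.187)/(2πk) = 0.1160/(2π·18.7) = 9.873×10^-4 m·K/W
  R'_conv,out = 1/(2πr h) = 1/(2π·0.440·15.8) = 0.02289 m·K/W
R_fibreglass batt = ΣR − ΣR_known = 2.652 − 0.02442 = 2.628 m·K/W
ln(r₂/r₁)/(2πk) = 2.628 ⇒ k = 0.7397/(2π·2.628) = 0.0448 W/m·K

k = 0.0448 W/m·K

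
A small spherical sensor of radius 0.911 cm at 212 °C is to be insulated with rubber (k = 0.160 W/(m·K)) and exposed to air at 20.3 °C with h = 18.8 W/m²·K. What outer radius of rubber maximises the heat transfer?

For a sphere, r_cr = 2k_ins/h = 2·0.160/18.8 = 0.0170 m = 1.70 cm

r_cr = 1.70 cm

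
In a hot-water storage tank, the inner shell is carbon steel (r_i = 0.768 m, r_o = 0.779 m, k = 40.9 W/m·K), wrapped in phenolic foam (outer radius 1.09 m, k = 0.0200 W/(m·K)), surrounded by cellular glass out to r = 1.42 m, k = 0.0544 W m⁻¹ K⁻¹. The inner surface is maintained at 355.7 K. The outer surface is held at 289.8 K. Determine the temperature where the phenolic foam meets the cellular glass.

T = 301.4 K

Treat each layer as a resistance in series:
  R_carbon steel = (1/0.768 − 1/0.779)/(4πk) = 0.01839/(4π·40.9) = 3.577×10^-5 K/W
  R_phenolic foam = (1/0.779 − 1/1.09)/(4πk) = 0.3663/(4π·0.0200) = 1.457 K/W
  R_cellular glass = (1/1.09 − 1/1.42)/(4πk) = 0.2132/(4π·0.0544) = 0.3119 K/W
ΣR = 3.577×10^-5 + 1.457 + 0.3119 = 1.769 K/W
Q = ΔT/ΣR = (355.7 K − 289.8 K)/1.769 = 37.25 W
From the inner boundary to the phenolic foam/cellular glass interface, ΣR_partial = 1.457 K/W.
T_interface = T_in − Q·ΣR_partial = 355.7 K − (37.25)(1.457) = 301.4 K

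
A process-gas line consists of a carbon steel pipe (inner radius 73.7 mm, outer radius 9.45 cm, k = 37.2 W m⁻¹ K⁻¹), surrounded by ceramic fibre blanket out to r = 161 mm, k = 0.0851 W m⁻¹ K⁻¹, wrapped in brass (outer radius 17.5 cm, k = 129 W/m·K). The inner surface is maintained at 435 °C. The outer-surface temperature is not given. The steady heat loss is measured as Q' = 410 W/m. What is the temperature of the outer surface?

T_out = 26.0 °C

Series resistances:
  R'_carbon steel = ln(0.0945/0.0737)/(2πk) = 0.2486/(2π·37.2) = 0.001064 m·K/W
  R'_ceramic fibre blanket = ln(0.161/0.0945)/(2πk) = 0.5328/(2π·0.0851) = 0.9965 m·K/W
  R'_brass = ln(0.175/0.161)/(2πk) = 0.08338/(2π·129) = 1.029×10^-4 m·K/W
ΣR = 0.9976 m·K/W
ΔT = Q'·ΣR = 410 × 0.9976 = 409.0 K
Heat flows outward, so T_out = T_in − ΔT = 435 − 409.0 = 26.0 °C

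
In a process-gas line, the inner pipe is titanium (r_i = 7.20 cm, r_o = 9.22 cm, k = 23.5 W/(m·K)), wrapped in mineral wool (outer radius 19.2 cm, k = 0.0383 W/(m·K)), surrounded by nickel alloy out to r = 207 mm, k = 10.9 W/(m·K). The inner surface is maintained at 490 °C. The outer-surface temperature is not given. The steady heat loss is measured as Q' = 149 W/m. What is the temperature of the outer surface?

Sum the resistances:
  R'_titanium = ln(0.0922/0.0720)/(2πk) = 0.2473/(2π·23.5) = 0.001675 m·K/W
  R'_mineral wool = ln(0.192/0.0922)/(2πk) = 0.7335/(2π·0.0383) = 3.048 m·K/W
  R'_nickel alloy = ln(0.207/0.192)/(2πk) = 0.07522/(2π·10.9) = 0.001098 m·K/W
ΣR = 3.051 m·K/W
ΔT = Q'·ΣR = 149 × 3.051 = 454.6 K
Heat flows outward, so T_out = T_in − ΔT = 490 − 454.6 = 35.4 °C

T_out = 35.4 °C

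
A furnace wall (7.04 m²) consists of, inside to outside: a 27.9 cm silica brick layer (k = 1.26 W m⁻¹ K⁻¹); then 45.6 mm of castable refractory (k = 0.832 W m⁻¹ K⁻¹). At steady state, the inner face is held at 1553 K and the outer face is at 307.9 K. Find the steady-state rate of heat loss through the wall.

Q = 31.7 kW

Treat each layer as a resistance in series:
  R_silica brick = L/(kA) = 0.279/(1.26·7.04) = 0.03145 K/W
  R_castable refractory = L/(kA) = 0.0456/(0.832·7.04) = 0.007785 K/W
ΣR = 0.03145 + 0.007785 = 0.03923 K/W
Q = ΔT/ΣR = (1553 K − 307.9 K)/0.03923 = 31700 W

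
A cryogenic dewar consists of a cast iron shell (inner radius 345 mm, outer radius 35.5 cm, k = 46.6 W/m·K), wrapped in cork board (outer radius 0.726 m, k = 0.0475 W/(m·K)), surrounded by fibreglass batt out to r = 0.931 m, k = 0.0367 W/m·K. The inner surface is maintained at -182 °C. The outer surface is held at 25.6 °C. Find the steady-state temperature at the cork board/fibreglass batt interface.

T = -18.9 °C

Series thermal resistances, inner to outer:
  R_cast iron = (1/0.345 − 1/0.355)/(4πk) = 0.08165/(4π·46.6) = 1.394×10^-4 K/W
  R_cork board = (1/0.355 − 1/0.726)/(4πk) = 1.439/(4π·0.0475) = 2.412 K/W
  R_fibreglass batt = (1/0.726 − 1/0.931)/(4πk) = 0.3033/(4π·0.0367) = 0.6576 K/W
ΣR = 1.394×10^-4 + 2.412 + 0.6576 = 3.070 K/W
Q = ΔT/ΣR = (-182 °C − 25.6 °C)/3.070 = -67.62 W
From the inner boundary to the cork board/fibreglass batt interface, ΣR_partial = 2.412 K/W.
T_interface = T_in − Q·ΣR_partial = -182 °C − (-67.62)(2.412) = -18.9 °C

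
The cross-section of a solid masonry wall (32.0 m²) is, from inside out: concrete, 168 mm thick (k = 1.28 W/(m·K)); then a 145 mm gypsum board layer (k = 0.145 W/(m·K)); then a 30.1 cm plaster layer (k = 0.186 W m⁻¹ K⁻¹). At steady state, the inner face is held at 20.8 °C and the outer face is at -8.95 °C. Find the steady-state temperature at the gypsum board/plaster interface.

T = 8.56 °C

Series thermal resistances, inner to outer:
  R_concrete = L/(kA) = 0.168/(1.28·32.0) = 0.004102 K/W
  R_gypsum board = L/(kA) = 0.145/(0.145·32.0) = 0.03125 K/W
  R_plaster = L/(kA) = 0.301/(0.186·32.0) = 0.05057 K/W
ΣR = 0.004102 + 0.03125 + 0.05057 = 0.08592 K/W
Q = ΔT/ΣR = (20.8 °C − -8.95 °C)/0.08592 = 346.3 W
From the inner boundary to the gypsum board/plaster interface, ΣR_partial = 0.03535 K/W.
T_interface = T_in − Q·ΣR_partial = 20.8 °C − (346.3)(0.03535) = 8.56 °C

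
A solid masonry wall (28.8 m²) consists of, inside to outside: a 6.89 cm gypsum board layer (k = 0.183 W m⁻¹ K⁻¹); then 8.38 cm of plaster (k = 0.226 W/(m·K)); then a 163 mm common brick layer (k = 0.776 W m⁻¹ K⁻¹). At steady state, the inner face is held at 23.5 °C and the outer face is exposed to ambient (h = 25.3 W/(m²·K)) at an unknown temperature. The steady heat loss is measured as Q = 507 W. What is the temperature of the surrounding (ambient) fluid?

T_out = 5.95 °C

Series resistances:
  R_gypsum board = L/(kA) = 0.0689/(0.183·28.8) = 0.01307 K/W
  R_plaster = L/(kA) = 0.0838/(0.226·28.8) = 0.01287 K/W
  R_common brick = L/(kA) = 0.163/(0.776·28.8) = 0.007293 K/W
  R_conv,out = 1/(hA) = 1/(25.3·28.8) = 0.001372 K/W
ΣR = 0.03461 K/W
ΔT = Q·ΣR = 507 × 0.03461 = 17.55 K
Heat flows outward, so T_out = T_in − ΔT = 23.5 − 17.55 = 5.95 °C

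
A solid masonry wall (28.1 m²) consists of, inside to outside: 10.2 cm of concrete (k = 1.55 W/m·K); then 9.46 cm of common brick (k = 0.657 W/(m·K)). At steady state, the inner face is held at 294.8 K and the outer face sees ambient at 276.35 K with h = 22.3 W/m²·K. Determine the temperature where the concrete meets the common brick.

T = 290.0 K

Series thermal resistances, inner to outer:
  R_concrete = L/(kA) = 0.102/(1.55·28.1) = 0.002342 K/W
  R_common brick = L/(kA) = 0.0946/(0.657·28.1) = 0.005124 K/W
  R_conv,out = 1/(hA) = 1/(22.3·28.1) = 0.001596 K/W
ΣR = 0.002342 + 0.005124 + 0.001596 = 0.009062 K/W
Q = ΔT/ΣR = (294.8 K − 276.35 K)/0.009062 = 2036 W
From the inner boundary to the concrete/common brick interface, ΣR_partial = 0.002342 K/W.
T_interface = T_in − Q·ΣR_partial = 294.8 K − (2036)(0.002342) = 290.0 K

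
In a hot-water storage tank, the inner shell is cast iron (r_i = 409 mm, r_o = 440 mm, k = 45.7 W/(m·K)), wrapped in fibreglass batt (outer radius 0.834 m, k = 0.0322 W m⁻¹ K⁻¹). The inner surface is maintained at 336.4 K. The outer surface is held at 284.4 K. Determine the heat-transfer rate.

Q = 19.6 W

Resistance network (inner→outer):
  R_cast iron = (1/0.409 − 1/0.440)/(4πk) = 0.1723/(4π·45.7) = 3.000×10^-4 K/W
  R_fibreglass batt = (1/0.440 − 1/0.834)/(4πk) = 1.074/(4π·0.0322) = 2.653 K/W
ΣR = 3.000×10^-4 + 2.653 = 2.653 K/W
Q = ΔT/ΣR = (336.4 K − 284.4 K)/2.653 = 19.6 W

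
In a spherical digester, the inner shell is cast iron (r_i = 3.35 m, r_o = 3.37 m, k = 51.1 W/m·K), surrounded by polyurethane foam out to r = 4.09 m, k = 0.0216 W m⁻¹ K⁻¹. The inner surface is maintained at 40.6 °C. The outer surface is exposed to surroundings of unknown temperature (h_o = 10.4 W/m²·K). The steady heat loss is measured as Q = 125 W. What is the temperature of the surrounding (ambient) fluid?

T_out = 16.5 °C

Series resistances:
  R_cast iron = (1/3.35 − 1/3.37)/(4πk) = 0.001772/(4π·51.1) = 2.759×10^-6 K/W
  R_polyurethane foam = (1/3.37 − 1/4.09)/(4πk) = 0.05224/(4π·0.0216) = 0.1924 K/W
  R_conv,out = 1/(4πr²h) = 1/(4π·4.09²·10.4) = 4.574×10^-4 K/W
ΣR = 0.1929 K/W
ΔT = Q·ΣR = 125 × 0.1929 = 24.11 K
Heat flows outward, so T_out = T_in − ΔT = 40.6 − 24.11 = 16.5 °C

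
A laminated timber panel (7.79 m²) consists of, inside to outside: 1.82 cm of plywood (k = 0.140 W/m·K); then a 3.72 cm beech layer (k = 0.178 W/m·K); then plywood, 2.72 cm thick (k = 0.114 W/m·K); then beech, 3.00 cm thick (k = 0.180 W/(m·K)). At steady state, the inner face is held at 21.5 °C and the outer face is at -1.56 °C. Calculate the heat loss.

Series thermal resistances, inner to outer:
  R_plywood = L/(kA) = 0.0182/(0.140·7.79) = 0.01669 K/W
  R_beech = L/(kA) = 0.0372/(0.178·7.79) = 0.02683 K/W
  R_plywood = L/(kA) = 0.0272/(0.114·7.79) = 0.03063 K/W
  R_beech = L/(kA) = 0.0300/(0.180·7.79) = 0.02139 K/W
ΣR = 0.01669 + 0.02683 + 0.03063 + 0.02139 = 0.09554 K/W
Q = ΔT/ΣR = (21.5 °C − -1.56 °C)/0.09554 = 241 W

Q = 241 W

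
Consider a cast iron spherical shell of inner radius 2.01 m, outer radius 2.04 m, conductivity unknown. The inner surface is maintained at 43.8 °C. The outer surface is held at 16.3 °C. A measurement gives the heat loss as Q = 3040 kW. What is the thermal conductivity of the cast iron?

k = 64.4 W/m·K

ΣR = ΔT/Q = |43.8 − 16.3|/3.04×10^6 = 9.046×10^-6 K/W
(1/r₁−1/r₂)/(4πk) = 9.046×10^-6 ⇒ k = 0.007316/(4π·9.046×10^-6) = 64.4 W/m·K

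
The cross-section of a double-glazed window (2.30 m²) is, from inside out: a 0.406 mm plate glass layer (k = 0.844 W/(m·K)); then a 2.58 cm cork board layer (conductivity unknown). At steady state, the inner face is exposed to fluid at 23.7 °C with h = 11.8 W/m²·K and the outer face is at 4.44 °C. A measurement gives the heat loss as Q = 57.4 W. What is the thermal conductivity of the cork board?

k = 0.0376 W/m·K

ΣR = ΔT/Q = |23.7 − 4.44|/57.4 = 0.3355 K/W
Known resistances:
  R_conv,in = 1/(hA) = 1/(11.8·2.30) = 0.03685 K/W
  R_plate glass = L/(kA) = 4.06×10^-4/(0.844·2.30) = 2.091×10^-4 K/W
R_cork board = ΣR − ΣR_known = 0.3355 − 0.03706 = 0.2984 K/W
L/(kA) = 0.2984 ⇒ k = 0.0258/(0.2984·2.30) = 0.0376 W/m·K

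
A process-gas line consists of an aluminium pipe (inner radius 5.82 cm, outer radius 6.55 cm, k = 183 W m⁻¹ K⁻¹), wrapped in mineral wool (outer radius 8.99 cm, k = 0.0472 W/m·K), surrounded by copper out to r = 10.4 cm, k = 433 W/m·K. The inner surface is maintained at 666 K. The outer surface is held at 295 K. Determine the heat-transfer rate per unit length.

Series thermal resistances, inner to outer:
  R'_aluminium = ln(0.0655/0.0582)/(2πk) = 0.1182/(2π·183) = 1.028×10^-4 m·K/W
  R'_mineral wool = ln(0.0899/0.0655)/(2πk) = 0.3166/(2π·0.0472) = 1.068 m·K/W
  R'_copper = ln(0.104/0.0899)/(2πk) = 0.1457/(2π·433) = 5.355×10^-5 m·K/W
ΣR = 1.028×10^-4 + 1.068 + 5.355×10^-5 = 1.068 m·K/W
Q' = ΔT/ΣR = (666 K − 295 K)/1.068 = 347 W/m

Q' = 347 W/m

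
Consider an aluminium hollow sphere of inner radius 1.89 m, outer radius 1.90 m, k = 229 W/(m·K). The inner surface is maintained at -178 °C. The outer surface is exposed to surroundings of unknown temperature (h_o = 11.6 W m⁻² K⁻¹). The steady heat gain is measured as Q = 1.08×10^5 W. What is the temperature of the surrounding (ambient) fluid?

Sum the resistances:
  R_aluminium = (1/1.89 − 1/1.90)/(4πk) = 0.002785/(4π·229) = 9.677×10^-7 K/W
  R_conv,out = 1/(4πr²h) = 1/(4π·1.90²·11.6) = 0.001900 K/W
ΣR = 0.001901 K/W
ΔT = Q·ΣR = 1.08×10^5 × 0.001901 = 205.3 K
Heat flows inward, so T_out = T_in + ΔT = -178 + 205.3 = 27.3 °C

T_out = 27.3 °C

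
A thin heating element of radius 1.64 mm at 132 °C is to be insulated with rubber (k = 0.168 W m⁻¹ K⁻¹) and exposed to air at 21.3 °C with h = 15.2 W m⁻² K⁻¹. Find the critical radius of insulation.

For a cylinder, r_cr = k_ins/h = 0.168/15.2 = 0.0111 m = 1.11 cm

r_cr = 1.11 cm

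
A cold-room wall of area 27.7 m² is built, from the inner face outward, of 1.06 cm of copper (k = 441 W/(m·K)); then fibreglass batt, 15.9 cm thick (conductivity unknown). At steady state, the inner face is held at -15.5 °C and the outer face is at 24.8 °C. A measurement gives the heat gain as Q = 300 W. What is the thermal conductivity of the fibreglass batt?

ΣR = ΔT/Q = |-15.5 − 24.8|/300 = 0.1343 K/W
Known resistances:
  R_copper = L/(kA) = 0.0106/(441·27.7) = 8.677×10^-7 K/W
R_fibreglass batt = ΣR − ΣR_known = 0.1343 − 8.677×10^-7 = 0.1343 K/W
L/(kA) = 0.1343 ⇒ k = 0.159/(0.1343·27.7) = 0.0427 W/m·K

k = 0.0427 W/m·K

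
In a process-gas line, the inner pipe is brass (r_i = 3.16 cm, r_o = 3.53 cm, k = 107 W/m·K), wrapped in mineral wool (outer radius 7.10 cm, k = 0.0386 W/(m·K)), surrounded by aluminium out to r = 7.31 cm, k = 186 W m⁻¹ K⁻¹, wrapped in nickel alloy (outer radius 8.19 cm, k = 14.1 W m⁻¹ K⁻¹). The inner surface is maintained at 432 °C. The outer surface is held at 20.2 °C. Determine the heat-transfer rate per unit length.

Treat each layer as a resistance in series:
  R'_brass = ln(0.0353/0.0316)/(2πk) = 0.1107/(2π·107) = 1.647×10^-4 m·K/W
  R'_mineral wool = ln(0.0710/0.0353)/(2πk) = 0.6988/(2π·0.0386) = 2.881 m·K/W
  R'_aluminium = ln(0.0731/0.0710)/(2πk) = 0.02915/(2π·186) = 2.494×10^-5 m·K/W
  R'_nickel alloy = ln(0.0819/0.0731)/(2πk) = 0.1137/(2π·14.1) = 0.001283 m·K/W
ΣR = 1.647×10^-4 + 2.881 + 2.494×10^-5 + 0.001283 = 2.882 m·K/W
Q' = ΔT/ΣR = (432 °C − 20.2 °C)/2.882 = 143 W/m

Q' = 143 W/m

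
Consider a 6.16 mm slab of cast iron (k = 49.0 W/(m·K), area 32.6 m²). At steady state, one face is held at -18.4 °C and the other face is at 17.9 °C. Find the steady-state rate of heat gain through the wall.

Q = kA·ΔT/L = 49.0 × 32.6 × |-18.4 °C − 17.9 °C| / 0.00616 = 9.41×10^6 W

Q = 9410 kW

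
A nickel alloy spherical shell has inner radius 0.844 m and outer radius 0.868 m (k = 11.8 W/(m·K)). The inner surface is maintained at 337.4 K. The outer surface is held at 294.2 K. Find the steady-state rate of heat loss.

Q = 1.96×10^5 W

Q = 4πk·ΔT/(1/r₁ − 1/r₂) = 4π × 11.8 × 43.2 / (1/0.844 − 1/0.868) = 1.96×10^5 W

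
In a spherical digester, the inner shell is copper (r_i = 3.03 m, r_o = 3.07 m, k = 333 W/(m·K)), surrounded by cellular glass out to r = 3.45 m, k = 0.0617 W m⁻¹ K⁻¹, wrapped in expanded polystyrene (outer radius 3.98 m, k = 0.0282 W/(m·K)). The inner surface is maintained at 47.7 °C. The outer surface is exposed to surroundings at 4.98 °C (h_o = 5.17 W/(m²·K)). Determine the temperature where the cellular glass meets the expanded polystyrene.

T = 35.0 °C

Resistance network (inner→outer):
  R_copper = (1/3.03 − 1/3.07)/(4πk) = 0.004300/(4π·333) = 1.028×10^-6 K/W
  R_cellular glass = (1/3.07 − 1/3.45)/(4πk) = 0.03588/(4π·0.0617) = 0.04627 K/W
  R_expanded polystyrene = (1/3.45 − 1/3.98)/(4πk) = 0.03860/(4π·0.0282) = 0.1089 K/W
  R_conv,out = 1/(4πr²h) = 1/(4π·3.98²·5.17) = 9.717×10^-4 K/W
ΣR = 1.028×10^-6 + 0.04627 + 0.1089 + 9.717×10^-4 = 0.1561 K/W
Q = ΔT/ΣR = (47.7 °C − 4.98 °C)/0.1561 = 273.7 W
From the inner boundary to the cellular glass/expanded polystyrene interface, ΣR_partial = 0.04627 K/W.
T_interface = T_in − Q·ΣR_partial = 47.7 °C − (273.7)(0.04627) = 35.0 °C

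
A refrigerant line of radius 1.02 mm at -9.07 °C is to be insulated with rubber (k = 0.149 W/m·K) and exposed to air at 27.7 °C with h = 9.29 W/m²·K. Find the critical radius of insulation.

For a cylinder, r_cr = k_ins/h = 0.149/9.29 = 0.0160 m = 1.60 cm

r_cr = 1.60 cm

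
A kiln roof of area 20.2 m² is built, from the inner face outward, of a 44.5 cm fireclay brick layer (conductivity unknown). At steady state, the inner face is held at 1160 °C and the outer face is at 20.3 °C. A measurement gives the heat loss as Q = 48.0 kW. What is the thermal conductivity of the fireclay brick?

ΣR = ΔT/Q = |1160 − 20.3|/48000 = 0.02374 K/W
L/(kA) = 0.02374 ⇒ k = 0.445/(0.02374·20.2) = 0.928 W/m·K

k = 0.928 W/m·K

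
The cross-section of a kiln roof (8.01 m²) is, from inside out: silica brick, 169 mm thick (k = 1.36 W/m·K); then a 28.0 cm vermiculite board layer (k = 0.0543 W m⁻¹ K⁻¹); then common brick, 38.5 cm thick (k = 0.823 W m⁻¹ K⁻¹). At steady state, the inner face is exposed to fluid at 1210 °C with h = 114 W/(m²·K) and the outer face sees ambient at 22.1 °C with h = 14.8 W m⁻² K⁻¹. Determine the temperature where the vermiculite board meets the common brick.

T = 131 °C

Series thermal resistances, inner to outer:
  R_conv,in = 1/(hA) = 1/(114·8.01) = 0.001095 K/W
  R_silica brick = L/(kA) = 0.169/(1.36·8.01) = 0.01551 K/W
  R_vermiculite board = L/(kA) = 0.280/(0.0543·8.01) = 0.6438 K/W
  R_common brick = L/(kA) = 0.385/(0.823·8.01) = 0.05840 K/W
  R_conv,out = 1/(hA) = 1/(14.8·8.01) = 0.008435 K/W
ΣR = 0.001095 + 0.01551 + 0.6438 + 0.05840 + 0.008435 = 0.7272 K/W
Q = ΔT/ΣR = (1210 °C − 22.1 °C)/0.7272 = 1634 W
From the inner boundary to the vermiculite board/common brick interface, ΣR_partial = 0.6604 K/W.
T_interface = T_in − Q·ΣR_partial = 1210 °C − (1634)(0.6604) = 131 °C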